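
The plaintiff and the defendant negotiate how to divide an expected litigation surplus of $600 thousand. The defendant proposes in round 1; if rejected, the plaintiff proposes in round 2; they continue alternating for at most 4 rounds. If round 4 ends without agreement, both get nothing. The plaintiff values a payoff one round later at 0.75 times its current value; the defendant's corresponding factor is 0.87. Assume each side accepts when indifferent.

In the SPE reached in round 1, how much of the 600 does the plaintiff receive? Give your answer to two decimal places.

Round 4 (the plaintiff proposes): the defendant will accept anything ≥ 0, so the plaintiff offers 0 and keeps 600.
Round 3 (the defendant proposes): the plaintiff can get 600 next round, worth 0.75 × 600 = 450 now, so the defendant offers 450, keeping 150.
Round 2 (the plaintiff proposes): the defendant can get 150 next round, worth 0.87 × 150 = 130.5 now, so the plaintiff offers 130.5, keeping 469.5.
Round 1 (the defendant proposes): the plaintiff can get 469.5 next round, worth 0.75 × 469.5 = 352.125 now, so the defendant offers 352.125, keeping 247.875.

352.13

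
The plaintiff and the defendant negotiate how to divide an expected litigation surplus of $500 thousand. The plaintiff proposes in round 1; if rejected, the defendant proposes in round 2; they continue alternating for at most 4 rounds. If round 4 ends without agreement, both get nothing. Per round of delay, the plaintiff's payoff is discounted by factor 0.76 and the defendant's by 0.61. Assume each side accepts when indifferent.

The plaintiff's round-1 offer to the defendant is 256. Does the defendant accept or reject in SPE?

Accept

Work out the defendant's continuation value if the offer is rejected.
Round 4 (the defendant proposes): rejection yields 0 for the plaintiff; the defendant offers 0 and keeps 500.
Round 3 (the plaintiff proposes): the defendant can get 500 next round, worth 0.61 × 500 = 305 now, so the plaintiff offers 305, keeping 195.
Round 2 (the defendant proposes): the plaintiff can get 195 next round, worth 0.76 × 195 = 148.2 now, so the defendant offers 148.2, keeping 351.8.
So by rejecting in round 1, the defendant gets 351.8 next round, worth 0.61 × 351.8 = 214.598 now.
Offer 256 ≥ 214.598, so the defendant accepts.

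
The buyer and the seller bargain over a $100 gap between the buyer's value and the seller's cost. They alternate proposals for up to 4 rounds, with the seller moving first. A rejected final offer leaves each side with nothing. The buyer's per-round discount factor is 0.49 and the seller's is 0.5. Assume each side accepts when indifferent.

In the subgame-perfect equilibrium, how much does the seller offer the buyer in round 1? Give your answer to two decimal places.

Round 4 (the buyer proposes): the seller will accept anything ≥ 0, so the buyer offers 0 and keeps 100.
Round 3 (the seller proposes): the buyer can get 100 next round, worth 0.49 × 100 = 49 now; the seller offers that and keeps 51.
Round 2 (the buyer proposes): the seller can get 51 next round, worth 0.5 × 51 = 25.5 now, so the buyer offers 25.5, keeping 74.5.
Round 1 (the seller proposes): the buyer can get 74.5 next round, worth 0.49 × 74.5 = 36.505 now, so the seller offers 36.505, keeping 63.495.

36.51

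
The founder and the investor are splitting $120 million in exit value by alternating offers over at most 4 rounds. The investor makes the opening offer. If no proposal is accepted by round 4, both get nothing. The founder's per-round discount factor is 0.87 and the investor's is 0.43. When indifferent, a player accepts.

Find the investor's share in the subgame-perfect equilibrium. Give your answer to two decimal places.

21.44

Round 4 (the founder proposes): rejection yields 0 for the investor; the founder offers 0 and keeps 120.
Round 3 (the investor proposes): the founder can get 120 next round, worth 0.87 × 120 = 104.4 now; the investor offers that and keeps 15.6.
Round 2 (the founder proposes): the investor can get 15.6 next round, worth 0.43 × 15.6 = 6.708 now. The founder offers 6.708 and keeps 120 − 6.708 = 113.292.
Round 1 (the investor proposes): the founder can get 113.292 next round, worth 0.87 × 113.292 = 98.56404 now, so the investor offers 98.56404, keeping 21.43596.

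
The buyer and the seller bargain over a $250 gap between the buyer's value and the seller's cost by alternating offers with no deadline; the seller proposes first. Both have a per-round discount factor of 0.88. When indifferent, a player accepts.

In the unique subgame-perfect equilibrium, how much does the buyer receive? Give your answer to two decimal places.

117.02

In a stationary SPE each proposer offers the other exactly their discounted continuation value.
If the seller keeps x when proposing and the buyer keeps y when proposing, then x = 250 − 0.88y and y = 250 − 0.88x.
Solving: x = 250(1 − 0.88) / (1 − 0.88·0.88) = 30 / 0.2256 ≈ 132.9787.
The buyer gets 250 − 132.9787 ≈ 117.0213.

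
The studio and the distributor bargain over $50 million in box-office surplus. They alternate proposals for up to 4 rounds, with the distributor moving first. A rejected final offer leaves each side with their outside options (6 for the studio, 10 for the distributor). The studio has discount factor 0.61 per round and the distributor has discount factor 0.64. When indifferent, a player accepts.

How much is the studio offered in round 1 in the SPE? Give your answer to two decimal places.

20.51

Round 4 (the studio proposes): the distributor gets 10 if talks fail, so the studio offers 10 and keeps 40.
Round 3 (the distributor proposes): the studio can get 40 next round, worth 0.61 × 40 = 24.4 now, so the distributor offers 24.4, keeping 25.6.
Round 2 (the studio proposes): the distributor can get 25.6 next round, worth 0.64 × 25.6 = 16.384 now, so the studio offers 16.384, keeping 33.616.
Round 1 (the distributor proposes): the studio can get 33.616 next round, worth 0.61 × 33.616 = 20.50576 now, so the distributor offers 20.50576, keeping 29.49424.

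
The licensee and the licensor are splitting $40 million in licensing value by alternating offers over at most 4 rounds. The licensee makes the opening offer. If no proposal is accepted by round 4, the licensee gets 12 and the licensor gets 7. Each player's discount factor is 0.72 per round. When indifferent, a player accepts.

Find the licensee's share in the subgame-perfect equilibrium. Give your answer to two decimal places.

Round 4 (the licensor proposes): the licensee gets 12 if talks fail, so the licensor offers 12 and keeps 28.
Round 3 (the licensee proposes): the licensor can get 28 next round, worth 0.72 × 28 = 20.16 now. The licensee offers 20.16 and keeps 40 − 20.16 = 19.84.
Round 2 (the licensor proposes): the licensee can get 19.84 next round, worth 0.72 × 19.84 = 14.2848 now, so the licensor offers 14.2848, keeping 25.7152.
Round 1 (the licensee proposes): the licensor can get 25.7152 next round, worth 0.72 × 25.7152 = 18.514944 now; the licensee offers that and keeps 21.485056.

21.49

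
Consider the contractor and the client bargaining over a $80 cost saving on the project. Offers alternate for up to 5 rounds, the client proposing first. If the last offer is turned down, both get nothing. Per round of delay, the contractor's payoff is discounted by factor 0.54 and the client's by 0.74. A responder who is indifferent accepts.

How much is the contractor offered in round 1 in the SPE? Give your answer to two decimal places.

15.72

Work backward from the last round.
Round 5 (the client proposes): rejection yields 0 for the contractor; the client offers 0 and keeps 80.
Round 4 (the contractor proposes): the client can get 80 next round, worth 0.74 × 80 = 59.2 now; the contractor offers that and keeps 20.8.
Round 3 (the client proposes): the contractor can get 20.8 next round, worth 0.54 × 20.8 = 11.232 now; the client offers that and keeps 68.768.
Round 2 (the contractor proposes): the client can get 68.768 next round, worth 0.74 × 68.768 = 50.88832 now. The contractor offers 50.88832 and keeps 80 − 50.88832 = 29.11168.
Round 1 (the client proposes): the contractor can get 29.11168 next round, worth 0.54 × 29.11168 = 15.7203072 now; the client offers that and keeps 64.2796928.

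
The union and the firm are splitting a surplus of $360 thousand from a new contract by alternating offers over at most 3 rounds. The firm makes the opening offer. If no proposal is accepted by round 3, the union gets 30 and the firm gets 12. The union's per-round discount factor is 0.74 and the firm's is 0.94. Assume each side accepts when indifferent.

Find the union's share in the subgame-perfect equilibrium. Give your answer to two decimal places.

36.85

Round 3 (the firm proposes): the union gets 30 if talks fail, so the firm offers 30 and keeps 330.
Round 2 (the union proposes): the firm can get 330 next round, worth 0.94 × 330 = 310.2 now. The union offers 310.2 and keeps 360 − 310.2 = 49.8.
Round 1 (the firm proposes): the union can get 49.8 next round, worth 0.74 × 49.8 = 36.852 now; the firm offers that and keeps 323.148.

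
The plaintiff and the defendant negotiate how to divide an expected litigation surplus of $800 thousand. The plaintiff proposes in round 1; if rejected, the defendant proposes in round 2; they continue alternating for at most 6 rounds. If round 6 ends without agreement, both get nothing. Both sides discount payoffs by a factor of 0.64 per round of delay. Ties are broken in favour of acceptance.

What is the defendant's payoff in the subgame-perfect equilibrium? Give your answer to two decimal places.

345.72

Work backward from the last round.
Round 6 (the defendant proposes): rejection yields 0 for the plaintiff; the defendant offers 0 and keeps 800.
Round 5 (the plaintiff proposes): the defendant can get 800 next round, worth 0.64 × 800 = 512 now; the plaintiff offers that and keeps 288.
Round 4 (the defendant proposes): the plaintiff can get 288 next round, worth 0.64 × 288 = 184.32 now. The defendant offers 184.32 and keeps 800 − 184.32 = 615.68.
Round 3 (the plaintiff proposes): the defendant can get 615.68 next round, worth 0.64 × 615.68 = 394.0352 now; the plaintiff offers that and keeps 405.9648.
Round 2 (the defendant proposes): the plaintiff can get 405.9648 next round, worth 0.64 × 405.9648 = 259.817472 now. The defendant offers 259.817472 and keeps 800 − 259.817472 = 540.182528.
Round 1 (the plaintiff proposes): the defendant can get 540.182528 next round, worth 0.64 × 540.182528 = 345.71681792 now, so the plaintiff offers 345.71681792, keeping 454.28318208.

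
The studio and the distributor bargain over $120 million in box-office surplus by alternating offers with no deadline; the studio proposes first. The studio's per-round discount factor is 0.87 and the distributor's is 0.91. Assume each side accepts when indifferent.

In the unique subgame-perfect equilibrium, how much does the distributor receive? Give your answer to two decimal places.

Let x be the studio's share when the studio proposes and y be the distributor's share when the distributor proposes.
The distributor accepts iff offered ≥ 0.91·y, so x = 120 − 0.91y. Symmetrically y = 120 − 0.87x.
Substituting: x = 120 − 0.91(120 − 0.87x), giving x(1 − 0.87·0.91) = 120(1 − 0.91).
So x = 120 × 0.09 / 0.2083 ≈ 51.8483, and the distributor receives 120 − x ≈ 68.1517.

68.15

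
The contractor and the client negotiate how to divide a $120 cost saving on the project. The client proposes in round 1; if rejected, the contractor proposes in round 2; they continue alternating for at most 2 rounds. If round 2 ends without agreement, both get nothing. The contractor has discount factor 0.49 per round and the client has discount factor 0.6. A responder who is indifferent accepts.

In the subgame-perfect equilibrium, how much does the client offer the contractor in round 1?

58.8

Work backward from the last round.
Round 2 (the contractor proposes): rejection yields 0 for the client; the contractor offers 0 and keeps 120.
Round 1 (the client proposes): the contractor can get 120 next round, worth 0.49 × 120 = 58.8 now. The client offers 58.8 and keeps 120 − 58.8 = 61.2.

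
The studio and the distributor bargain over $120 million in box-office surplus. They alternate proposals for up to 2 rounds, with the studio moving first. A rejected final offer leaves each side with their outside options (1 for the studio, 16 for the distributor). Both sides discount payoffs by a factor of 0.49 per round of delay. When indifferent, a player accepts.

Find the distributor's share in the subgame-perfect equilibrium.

58.31

By backward induction:
Round 2 (the distributor proposes): the studio gets 1 if talks fail, so the distributor offers 1 and keeps 119.
Round 1 (the studio proposes): the distributor can get 119 next round, worth 0.49 × 119 = 58.31 now. The studio offers 58.31 and keeps 120 − 58.31 = 61.69.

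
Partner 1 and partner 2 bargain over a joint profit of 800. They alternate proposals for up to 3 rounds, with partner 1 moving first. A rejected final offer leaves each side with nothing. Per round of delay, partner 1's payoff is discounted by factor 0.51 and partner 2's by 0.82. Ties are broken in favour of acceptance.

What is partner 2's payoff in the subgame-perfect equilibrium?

321.44

Round 3 (partner 1 proposes): partner 2 will accept anything ≥ 0, so partner 1 offers 0 and keeps 800.
Round 2 (partner 2 proposes): partner 1 can get 800 next round, worth 0.51 × 800 = 408 now; partner 2 offers that and keeps 392.
Round 1 (partner 1 proposes): partner 2 can get 392 next round, worth 0.82 × 392 = 321.44 now. Partner 1 offers 321.44 and keeps 800 − 321.44 = 478.56.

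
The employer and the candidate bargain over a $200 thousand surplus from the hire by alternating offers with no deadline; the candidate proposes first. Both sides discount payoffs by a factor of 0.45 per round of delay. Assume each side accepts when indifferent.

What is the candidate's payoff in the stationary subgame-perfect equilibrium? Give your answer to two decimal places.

137.93

When the candidate proposes, the employer accepts any offer worth at least 0.45 times what the employer would get by proposing next round; and vice versa.
This gives x = 200 − 0.45y and y = 200 − 0.45x, where x and y are each side's share when it proposes.
Hence (1 − 0.45·0.45)x = 200(1 − 0.45), i.e. 0.7975·x = 110.
x ≈ 137.9310; the employer's share is 200 − x ≈ 62.0690.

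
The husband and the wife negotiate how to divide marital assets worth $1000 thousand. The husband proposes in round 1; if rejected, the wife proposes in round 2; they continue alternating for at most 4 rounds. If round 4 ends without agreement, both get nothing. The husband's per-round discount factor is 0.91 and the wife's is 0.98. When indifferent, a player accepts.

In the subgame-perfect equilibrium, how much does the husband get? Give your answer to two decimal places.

37.84

Solve by backward induction from round 4.
Round 4 (the wife proposes): the husband will accept anything ≥ 0, so the wife offers 0 and keeps 1000.
Round 3 (the husband proposes): the wife can get 1000 next round, worth 0.98 × 1000 = 980 now, so the husband offers 980, keeping 20.
Round 2 (the wife proposes): the husband can get 20 next round, worth 0.91 × 20 = 18.2 now. The wife offers 18.2 and keeps 1000 − 18.2 = 981.8.
Round 1 (the husband proposes): the wife can get 981.8 next round, worth 0.98 × 981.8 = 962.164 now. The husband offers 962.164 and keeps 1000 − 962.164 = 37.836.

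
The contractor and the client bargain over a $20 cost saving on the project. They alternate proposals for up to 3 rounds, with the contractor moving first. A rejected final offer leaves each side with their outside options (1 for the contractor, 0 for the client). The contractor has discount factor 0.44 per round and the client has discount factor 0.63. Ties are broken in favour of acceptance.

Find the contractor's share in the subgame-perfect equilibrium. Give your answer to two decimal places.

12.94

By backward induction:
Round 3 (the contractor proposes): rejection yields 0 for the client; the contractor offers 0 and keeps 20.
Round 2 (the client proposes): the contractor can get 20 next round, worth 0.44 × 20 = 8.8 now. The client offers 8.8 and keeps 20 − 8.8 = 11.2.
Round 1 (the contractor proposes): the client can get 11.2 next round, worth 0.63 × 11.2 = 7.056 now; the contractor offers that and keeps 12.944.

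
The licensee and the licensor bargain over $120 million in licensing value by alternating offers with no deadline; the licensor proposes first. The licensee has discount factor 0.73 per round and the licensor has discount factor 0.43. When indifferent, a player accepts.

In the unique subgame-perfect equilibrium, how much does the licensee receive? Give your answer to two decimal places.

When the licensor proposes, the licensee accepts any offer worth at least 0.73 times what the licensee would get by proposing next round; and vice versa.
This gives x = 120 − 0.73y and y = 120 − 0.43x, where x and y are each side's share when it proposes.
Hence (1 − 0.73·0.43)x = 120(1 − 0.73), i.e. 0.6861·x = 32.4.
x ≈ 47.2234; the licensee's share is 120 − x ≈ 72.7766.

72.78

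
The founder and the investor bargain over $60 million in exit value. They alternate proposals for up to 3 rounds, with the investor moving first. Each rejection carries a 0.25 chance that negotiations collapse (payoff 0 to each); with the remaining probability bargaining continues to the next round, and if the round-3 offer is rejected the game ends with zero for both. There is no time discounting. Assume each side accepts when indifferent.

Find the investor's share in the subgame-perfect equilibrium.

48.75

By backward induction:
Round 3 (the investor proposes): rejection yields 0 for the founder; the investor offers 0 and keeps 60.
Round 2 (the founder proposes): rejecting gives the investor an expected 0.75 × 60 = 45. The founder offers 45 and keeps 60 − 45 = 15.
Round 1 (the investor proposes): rejecting gives the founder an expected 0.75 × 15 = 11.25. The investor offers 11.25 and keeps 60 − 11.25 = 48.75.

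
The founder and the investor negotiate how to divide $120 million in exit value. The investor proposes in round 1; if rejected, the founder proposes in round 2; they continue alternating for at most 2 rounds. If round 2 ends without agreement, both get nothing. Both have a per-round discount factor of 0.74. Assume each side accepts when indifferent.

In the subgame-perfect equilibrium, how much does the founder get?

88.8

Solve by backward induction from round 2.
Round 2 (the founder proposes): rejection yields 0 for the investor; the founder offers 0 and keeps 120.
Round 1 (the investor proposes): the founder can get 120 next round, worth 0.74 × 120 = 88.8 now; the investor offers that and keeps 31.2.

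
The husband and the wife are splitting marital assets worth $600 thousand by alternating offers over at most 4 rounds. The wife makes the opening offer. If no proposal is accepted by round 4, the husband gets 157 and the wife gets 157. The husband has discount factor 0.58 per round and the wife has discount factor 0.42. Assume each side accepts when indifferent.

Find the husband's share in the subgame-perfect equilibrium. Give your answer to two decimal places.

264.43

Round 4 (the husband proposes): the wife gets 157 if talks fail, so the husband offers 157 and keeps 443.
Round 3 (the wife proposes): the husband can get 443 next round, worth 0.58 × 443 = 256.94 now; the wife offers that and keeps 343.06.
Round 2 (the husband proposes): the wife can get 343.06 next round, worth 0.42 × 343.06 = 144.0852 now, so the husband offers 144.0852, keeping 455.9148.
Round 1 (the wife proposes): the husband can get 455.9148 next round, worth 0.58 × 455.9148 = 264.430584 now. The wife offers 264.430584 and keeps 600 − 264.430584 = 335.569416.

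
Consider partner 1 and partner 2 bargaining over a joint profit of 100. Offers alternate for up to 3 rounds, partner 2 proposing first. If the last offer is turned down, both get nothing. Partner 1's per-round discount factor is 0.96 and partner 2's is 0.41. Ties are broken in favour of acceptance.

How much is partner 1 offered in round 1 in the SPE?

56.64

Round 3 (partner 2 proposes): rejection yields 0 for partner 1; partner 2 offers 0 and keeps 100.
Round 2 (partner 1 proposes): partner 2 can get 100 next round, worth 0.41 × 100 = 41 now. Partner 1 offers 41 and keeps 100 − 41 = 59.
Round 1 (partner 2 proposes): partner 1 can get 59 next round, worth 0.96 × 59 = 56.64 now, so partner 2 offers 56.64, keeping 43.36.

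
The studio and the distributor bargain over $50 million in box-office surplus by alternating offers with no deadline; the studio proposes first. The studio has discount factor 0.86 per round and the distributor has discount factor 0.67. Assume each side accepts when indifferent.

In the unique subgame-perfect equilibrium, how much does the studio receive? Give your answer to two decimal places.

38.93

In a stationary SPE each proposer offers the other exactly their discounted continuation value.
If the studio keeps x when proposing and the distributor keeps y when proposing, then x = 50 − 0.67y and y = 50 − 0.86x.
Solving: x = 50(1 − 0.67) / (1 − 0.86·0.67) = 16.5 / 0.4238 ≈ 38.9335.
The distributor gets 50 − 38.9335 ≈ 11.0665.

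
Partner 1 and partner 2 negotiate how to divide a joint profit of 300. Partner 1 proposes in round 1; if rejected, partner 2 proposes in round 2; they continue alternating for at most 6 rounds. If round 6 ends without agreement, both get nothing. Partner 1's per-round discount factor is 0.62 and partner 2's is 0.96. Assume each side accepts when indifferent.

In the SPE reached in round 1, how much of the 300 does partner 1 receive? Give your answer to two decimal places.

23.39

Round 6 (partner 2 proposes): partner 1 will accept anything ≥ 0, so partner 2 offers 0 and keeps 300.
Round 5 (partner 1 proposes): partner 2 can get 300 next round, worth 0.96 × 300 = 288 now; partner 1 offers that and keeps 12.
Round 4 (partner 2 proposes): partner 1 can get 12 next round, worth 0.62 × 12 = 7.44 now; partner 2 offers that and keeps 292.56.
Round 3 (partner 1 proposes): partner 2 can get 292.56 next round, worth 0.96 × 292.56 = 280.8576 now; partner 1 offers that and keeps 19.1424.
Round 2 (partner 2 proposes): partner 1 can get 19.1424 next round, worth 0.62 × 19.1424 = 11.868288 now; partner 2 offers that and keeps 288.131712.
Round 1 (partner 1 proposes): partner 2 can get 288.131712 next round, worth 0.96 × 288.131712 = 276.60644352 now; partner 1 offers that and keeps 23.39355648.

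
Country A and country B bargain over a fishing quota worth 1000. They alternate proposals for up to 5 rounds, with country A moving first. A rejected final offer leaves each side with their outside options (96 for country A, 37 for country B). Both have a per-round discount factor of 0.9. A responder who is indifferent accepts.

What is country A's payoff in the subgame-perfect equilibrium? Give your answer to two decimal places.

Solve by backward induction from round 5.
Round 5 (country A proposes): country B gets 37 if talks fail, so country A offers 37 and keeps 963.
Round 4 (country B proposes): country A can get 963 next round, worth 0.9 × 963 = 866.7 now, so country B offers 866.7, keeping 133.3.
Round 3 (country A proposes): country B can get 133.3 next round, worth 0.9 × 133.3 = 119.97 now; country A offers that and keeps 880.03.
Round 2 (country B proposes): country A can get 880.03 next round, worth 0.9 × 880.03 = 792.027 now; country B offers that and keeps 207.973.
Round 1 (country A proposes): country B can get 207.973 next round, worth 0.9 × 207.973 = 187.1757 now. Country A offers 187.1757 and keeps 1000 − 187.1757 = 812.8243.

812.82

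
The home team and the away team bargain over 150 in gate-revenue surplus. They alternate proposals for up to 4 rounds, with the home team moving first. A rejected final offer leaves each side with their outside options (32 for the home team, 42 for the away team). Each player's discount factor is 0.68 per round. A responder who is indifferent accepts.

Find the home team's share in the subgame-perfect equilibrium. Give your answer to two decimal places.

Work backward from the last round.
Round 4 (the away team proposes): the home team gets 32 if talks fail, so the away team offers 32 and keeps 118.
Round 3 (the home team proposes): the away team can get 118 next round, worth 0.68 × 118 = 80.24 now, so the home team offers 80.24, keeping 69.76.
Round 2 (the away team proposes): the home team can get 69.76 next round, worth 0.68 × 69.76 = 47.4368 now. The away team offers 47.4368 and keeps 150 − 47.4368 = 102.5632.
Round 1 (the home team proposes): the away team can get 102.5632 next round, worth 0.68 × 102.5632 = 69.742976 now, so the home team offers 69.742976, keeping 80.257024.

80.26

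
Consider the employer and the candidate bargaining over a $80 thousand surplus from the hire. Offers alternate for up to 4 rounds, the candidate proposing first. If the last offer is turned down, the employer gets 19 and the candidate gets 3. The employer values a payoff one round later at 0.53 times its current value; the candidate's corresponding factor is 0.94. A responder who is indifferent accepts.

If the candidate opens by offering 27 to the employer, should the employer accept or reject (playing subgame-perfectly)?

Round 4 (the employer proposes): the candidate gets 3 if talks fail, so the employer offers 3 and keeps 77.
Round 3 (the candidate proposes): the employer can get 77 next round, worth 0.53 × 77 = 40.81 now, so the candidate offers 40.81, keeping 39.19.
Round 2 (the employer proposes): the candidate can get 39.19 next round, worth 0.94 × 39.19 = 36.8386 now, so the employer offers 36.8386, keeping 43.1614.
So by rejecting in round 1, the employer gets 43.1614 next round, worth 0.53 × 43.1614 = 22.875542 now.
Offer 27 ≥ 22.875542, so the employer accepts.

Accept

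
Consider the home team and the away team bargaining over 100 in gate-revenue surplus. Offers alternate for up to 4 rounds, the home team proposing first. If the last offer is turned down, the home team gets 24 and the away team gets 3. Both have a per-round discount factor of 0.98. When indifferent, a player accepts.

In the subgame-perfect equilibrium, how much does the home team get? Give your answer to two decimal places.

Round 4 (the away team proposes): the home team gets 24 if talks fail, so the away team offers 24 and keeps 76.
Round 3 (the home team proposes): the away team can get 76 next round, worth 0.98 × 76 = 74.48 now, so the home team offers 74.48, keeping 25.52.
Round 2 (the away team proposes): the home team can get 25.52 next round, worth 0.98 × 25.52 = 25.0096 now, so the away team offers 25.0096, keeping 74.9904.
Round 1 (the home team proposes): the away team can get 74.9904 next round, worth 0.98 × 74.9904 = 73.490592 now; the home team offers that and keeps 26.509408.

26.51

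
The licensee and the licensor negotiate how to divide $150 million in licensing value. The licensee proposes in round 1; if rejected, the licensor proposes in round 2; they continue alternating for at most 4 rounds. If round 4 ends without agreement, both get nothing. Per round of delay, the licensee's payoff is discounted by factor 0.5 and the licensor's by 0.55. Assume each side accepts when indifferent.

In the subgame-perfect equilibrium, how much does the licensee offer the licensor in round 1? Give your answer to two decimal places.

63.94

Work backward from the last round.
Round 4 (the licensor proposes): rejection yields 0 for the licensee; the licensor offers 0 and keeps 150.
Round 3 (the licensee proposes): the licensor can get 150 next round, worth 0.55 × 150 = 82.5 now, so the licensee offers 82.5, keeping 67.5.
Round 2 (the licensor proposes): the licensee can get 67.5 next round, worth 0.5 × 67.5 = 33.75 now; the licensor offers that and keeps 116.25.
Round 1 (the licensee proposes): the licensor can get 116.25 next round, worth 0.55 × 116.25 = 63.9375 now; the licensee offers that and keeps 86.0625.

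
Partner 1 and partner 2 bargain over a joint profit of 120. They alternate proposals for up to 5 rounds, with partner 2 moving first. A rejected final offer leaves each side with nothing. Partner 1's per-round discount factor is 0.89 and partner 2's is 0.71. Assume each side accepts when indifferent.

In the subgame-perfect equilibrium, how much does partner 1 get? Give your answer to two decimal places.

By backward induction:
Round 5 (partner 2 proposes): rejection yields 0 for partner 1; partner 2 offers 0 and keeps 120.
Round 4 (partner 1 proposes): partner 2 can get 120 next round, worth 0.71 × 120 = 85.2 now; partner 1 offers that and keeps 34.8.
Round 3 (partner 2 proposes): partner 1 can get 34.8 next round, worth 0.89 × 34.8 = 30.972 now. Partner 2 offers 30.972 and keeps 120 − 30.972 = 89.028.
Round 2 (partner 1 proposes): partner 2 can get 89.028 next round, worth 0.71 × 89.028 = 63.20988 now, so partner 1 offers 63.20988, keeping 56.79012.
Round 1 (partner 2 proposes): partner 1 can get 56.79012 next round, worth 0.89 × 56.79012 = 50.5432068 now. Partner 2 offers 50.5432068 and keeps 120 − 50.5432068 = 69.4567932.

50.54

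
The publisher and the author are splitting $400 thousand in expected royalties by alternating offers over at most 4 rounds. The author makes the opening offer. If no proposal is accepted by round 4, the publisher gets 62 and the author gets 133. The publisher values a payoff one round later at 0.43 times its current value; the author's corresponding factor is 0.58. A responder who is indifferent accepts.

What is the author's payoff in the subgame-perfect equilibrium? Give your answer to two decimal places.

Work backward from the last round.
Round 4 (the publisher proposes): the author gets 133 if talks fail, so the publisher offers 133 and keeps 267.
Round 3 (the author proposes): the publisher can get 267 next round, worth 0.43 × 267 = 114.81 now, so the author offers 114.81, keeping 285.19.
Round 2 (the publisher proposes): the author can get 285.19 next round, worth 0.58 × 285.19 = 165.4102 now; the publisher offers that and keeps 234.5898.
Round 1 (the author proposes): the publisher can get 234.5898 next round, worth 0.43 × 234.5898 = 100.873614 now. The author offers 100.873614 and keeps 400 − 100.873614 = 299.126386.

299.13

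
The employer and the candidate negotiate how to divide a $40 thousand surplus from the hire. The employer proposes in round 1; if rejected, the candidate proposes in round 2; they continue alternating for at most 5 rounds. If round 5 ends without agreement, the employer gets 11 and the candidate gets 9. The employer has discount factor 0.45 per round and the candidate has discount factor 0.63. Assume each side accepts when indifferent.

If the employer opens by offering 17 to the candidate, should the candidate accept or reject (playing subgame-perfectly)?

Reject

Round 5 (the employer proposes): the candidate gets 9 if talks fail, so the employer offers 9 and keeps 31.
Round 4 (the candidate proposes): the employer can get 31 next round, worth 0.45 × 31 = 13.95 now. The candidate offers 13.95 and keeps 40 − 13.95 = 26.05.
Round 3 (the employer proposes): the candidate can get 26.05 next round, worth 0.63 × 26.05 = 16.4115 now; the employer offers that and keeps 23.5885.
Round 2 (the candidate proposes): the employer can get 23.5885 next round, worth 0.45 × 23.5885 = 10.614825 now, so the candidate offers 10.614825, keeping 29.385175.
So by rejecting in round 1, the candidate gets 29.385175 next round, worth 0.63 × 29.385175 = 18.51266025 now.
Offer 17 < 18.51266025, so the candidate rejects.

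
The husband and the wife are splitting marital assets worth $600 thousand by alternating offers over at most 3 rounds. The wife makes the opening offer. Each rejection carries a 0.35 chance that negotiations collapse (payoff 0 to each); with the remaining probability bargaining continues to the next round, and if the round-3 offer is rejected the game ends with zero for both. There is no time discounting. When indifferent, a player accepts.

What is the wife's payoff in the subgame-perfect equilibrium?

463.5

Round 3 (the wife proposes): rejection yields 0 for the husband; the wife offers 0 and keeps 600.
Round 2 (the husband proposes): rejecting gives the wife an expected 0.65 × 600 = 390. The husband offers 390 and keeps 600 − 390 = 210.
Round 1 (the wife proposes): rejecting gives the husband an expected 0.65 × 210 = 136.5; the wife offers that and keeps 463.5.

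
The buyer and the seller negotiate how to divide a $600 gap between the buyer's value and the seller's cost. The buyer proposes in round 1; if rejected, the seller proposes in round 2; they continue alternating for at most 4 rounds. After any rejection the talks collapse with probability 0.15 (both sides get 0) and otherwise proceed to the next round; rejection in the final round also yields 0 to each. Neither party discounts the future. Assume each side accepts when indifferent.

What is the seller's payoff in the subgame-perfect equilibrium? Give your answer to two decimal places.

Round 4 (the seller proposes): rejection yields 0 for the buyer; the seller offers 0 and keeps 600.
Round 3 (the buyer proposes): rejecting gives the seller an expected 0.85 × 600 = 510, so the buyer offers 510, keeping 90.
Round 2 (the seller proposes): rejecting gives the buyer an expected 0.85 × 90 = 76.5. The seller offers 76.5 and keeps 600 − 76.5 = 523.5.
Round 1 (the buyer proposes): rejecting gives the seller an expected 0.85 × 523.5 = 444.975, so the buyer offers 444.975, keeping 155.025.

444.98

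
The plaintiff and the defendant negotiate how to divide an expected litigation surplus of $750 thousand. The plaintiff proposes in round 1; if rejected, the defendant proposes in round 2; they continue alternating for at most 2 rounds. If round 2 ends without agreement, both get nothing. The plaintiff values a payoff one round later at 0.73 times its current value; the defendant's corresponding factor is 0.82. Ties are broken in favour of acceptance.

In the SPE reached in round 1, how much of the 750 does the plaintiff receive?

Round 2 (the defendant proposes): the plaintiff will accept anything ≥ 0, so the defendant offers 0 and keeps 750.
Round 1 (the plaintiff proposes): the defendant can get 750 next round, worth 0.82 × 750 = 615 now, so the plaintiff offers 615, keeping 135.

135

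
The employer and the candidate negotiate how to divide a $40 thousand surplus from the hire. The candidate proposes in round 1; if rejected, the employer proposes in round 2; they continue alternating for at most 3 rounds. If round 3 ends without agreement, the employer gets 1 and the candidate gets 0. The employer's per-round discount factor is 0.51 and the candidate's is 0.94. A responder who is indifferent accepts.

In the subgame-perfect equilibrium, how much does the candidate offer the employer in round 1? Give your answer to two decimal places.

Round 3 (the candidate proposes): the employer gets 1 if talks fail, so the candidate offers 1 and keeps 39.
Round 2 (the employer proposes): the candidate can get 39 next round, worth 0.94 × 39 = 36.66 now, so the employer offers 36.66, keeping 3.34.
Round 1 (the candidate proposes): the employer can get 3.34 next round, worth 0.51 × 3.34 = 1.7034 now; the candidate offers that and keeps 38.2966.

1.70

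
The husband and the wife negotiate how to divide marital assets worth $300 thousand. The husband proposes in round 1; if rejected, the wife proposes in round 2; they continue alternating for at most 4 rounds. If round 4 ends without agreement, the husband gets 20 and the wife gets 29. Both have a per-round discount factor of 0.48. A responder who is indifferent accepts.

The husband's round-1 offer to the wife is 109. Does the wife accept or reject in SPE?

Round 4 (the wife proposes): the husband gets 20 if talks fail, so the wife offers 20 and keeps 280.
Round 3 (the husband proposes): the wife can get 280 next round, worth 0.48 × 280 = 134.4 now, so the husband offers 134.4, keeping 165.6.
Round 2 (the wife proposes): the husband can get 165.6 next round, worth 0.48 × 165.6 = 79.488 now; the wife offers that and keeps 220.512.
So by rejecting in round 1, the wife gets 220.512 next round, worth 0.48 × 220.512 = 105.84576 now.
Offer 109 ≥ 105.84576, so the wife accepts.

Accept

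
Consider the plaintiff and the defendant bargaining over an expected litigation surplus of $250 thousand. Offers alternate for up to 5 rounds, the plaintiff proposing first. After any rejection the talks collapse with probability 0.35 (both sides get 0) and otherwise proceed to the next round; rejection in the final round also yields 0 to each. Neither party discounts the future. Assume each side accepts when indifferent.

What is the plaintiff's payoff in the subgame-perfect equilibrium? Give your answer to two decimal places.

Round 5 (the plaintiff proposes): rejection yields 0 for the defendant; the plaintiff offers 0 and keeps 250.
Round 4 (the defendant proposes): rejecting gives the plaintiff an expected 0.65 × 250 = 162.5; the defendant offers that and keeps 87.5.
Round 3 (the plaintiff proposes): rejecting gives the defendant an expected 0.65 × 87.5 = 56.875. The plaintiff offers 56.875 and keeps 250 − 56.875 = 193.125.
Round 2 (the defendant proposes): rejecting gives the plaintiff an expected 0.65 × 193.125 = 125.53125; the defendant offers that and keeps 124.46875.
Round 1 (the plaintiff proposes): rejecting gives the defendant an expected 0.65 × 124.46875 = 80.9046875, so the plaintiff offers 80.9046875, keeping 169.0953125.

169.10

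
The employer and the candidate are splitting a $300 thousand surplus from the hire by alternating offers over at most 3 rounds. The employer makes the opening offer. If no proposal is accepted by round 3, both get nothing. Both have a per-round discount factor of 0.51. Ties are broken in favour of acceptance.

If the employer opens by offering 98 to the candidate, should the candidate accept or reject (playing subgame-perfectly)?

Accept

Round 3 (the employer proposes): the candidate will accept anything ≥ 0, so the employer offers 0 and keeps 300.
Round 2 (the candidate proposes): the employer can get 300 next round, worth 0.51 × 300 = 153 now; the candidate offers that and keeps 147.
So by rejecting in round 1, the candidate gets 147 next round, worth 0.51 × 147 = 74.97 now.
Offer 98 ≥ 74.97, so the candidate accepts.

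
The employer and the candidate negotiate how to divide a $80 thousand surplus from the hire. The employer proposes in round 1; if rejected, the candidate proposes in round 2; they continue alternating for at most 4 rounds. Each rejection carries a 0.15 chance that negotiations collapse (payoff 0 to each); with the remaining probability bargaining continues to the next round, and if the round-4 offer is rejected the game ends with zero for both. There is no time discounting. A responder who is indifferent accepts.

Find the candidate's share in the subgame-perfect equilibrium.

Round 4 (the candidate proposes): rejection yields 0 for the employer; the candidate offers 0 and keeps 80.
Round 3 (the employer proposes): rejecting gives the candidate an expected 0.85 × 80 = 68, so the employer offers 68, keeping 12.
Round 2 (the candidate proposes): rejecting gives the employer an expected 0.85 × 12 = 10.2. The candidate offers 10.2 and keeps 80 − 10.2 = 69.8.
Round 1 (the employer proposes): rejecting gives the candidate an expected 0.85 × 69.8 = 59.33; the employer offers that and keeps 20.67.

59.33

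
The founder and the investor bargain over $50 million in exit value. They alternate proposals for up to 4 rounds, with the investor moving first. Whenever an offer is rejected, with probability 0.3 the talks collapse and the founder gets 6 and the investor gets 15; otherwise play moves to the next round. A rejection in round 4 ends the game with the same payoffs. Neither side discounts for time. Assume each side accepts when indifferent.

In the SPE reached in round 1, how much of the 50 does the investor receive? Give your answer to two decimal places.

Round 4 (the founder proposes): the investor gets 15 if talks fail, so the founder offers 15 and keeps 35.
Round 3 (the investor proposes): rejecting gives the founder an expected 0.7 × 35 + 0.3 × 6 = 26.3; the investor offers that and keeps 23.7.
Round 2 (the founder proposes): rejecting gives the investor an expected 0.7 × 23.7 + 0.3 × 15 = 21.09; the founder offers that and keeps 28.91.
Round 1 (the investor proposes): rejecting gives the founder an expected 0.7 × 28.91 + 0.3 × 6 = 22.037, so the investor offers 22.037, keeping 27.963.

27.96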